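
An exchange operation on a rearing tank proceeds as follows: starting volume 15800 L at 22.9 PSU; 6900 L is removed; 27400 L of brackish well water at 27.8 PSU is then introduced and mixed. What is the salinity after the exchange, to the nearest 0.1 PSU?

Remaining after removal: 8,900 L at 22.9 PSU (salt = 203,810)
After addition: salt = 203,810 + 27,400×27.8 = 965,530; volume = 36,300 L
S = 965,530 / 36,300 = 26.5986 PSU

26.6 PSU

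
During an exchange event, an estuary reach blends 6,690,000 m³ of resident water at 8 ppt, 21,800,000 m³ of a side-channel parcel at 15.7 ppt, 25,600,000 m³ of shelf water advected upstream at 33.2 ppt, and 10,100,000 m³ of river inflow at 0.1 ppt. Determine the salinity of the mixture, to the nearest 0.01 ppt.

19.42 ppt

Mass of salt is conserved:
salt = 6,690,000×8 + 21,800,000×15.7 + 25,600,000×33.2 + 10,100,000×0.1 = 53,520,000 + 342,260,000 + 849,920,000 + 1,010,000 = 1,246,710,000
volume = 6,690,000 + 21,800,000 + 25,600,000 + 10,100,000 = 64,190,000 m³
S = 1,246,710,000 / 64,190,000 = 19.4222 ppt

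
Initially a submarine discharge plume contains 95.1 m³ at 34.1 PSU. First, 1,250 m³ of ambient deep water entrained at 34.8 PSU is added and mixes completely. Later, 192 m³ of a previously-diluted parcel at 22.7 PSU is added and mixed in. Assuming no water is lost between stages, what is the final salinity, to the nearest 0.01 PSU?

33.25 PSU

By conservation of dissolved salt,
Initial salt = 95.1×34.1 = 3,242.91
After stage 1: salt = 3,242.91 + 1,250×34.8 = 46,742.91; volume = 1,345.1 m³; S = 34.751 PSU
After stage 2: salt = 46,742.91 + 192×22.7 = 51,101.31; volume = 1,537.1 m³
S = 51,101.31 / 1,537.1 = 33.2453 PSU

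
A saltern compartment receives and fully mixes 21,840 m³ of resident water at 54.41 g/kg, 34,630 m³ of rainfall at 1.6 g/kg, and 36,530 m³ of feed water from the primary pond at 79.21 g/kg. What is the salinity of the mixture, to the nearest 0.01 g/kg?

44.49 g/kg

By conservation of dissolved salt,
salt = 21,840×54.41 + 34,630×1.6 + 36,530×79.21 = 1,188,314.4 + 55,408 + 2,893,541.3 = 4,137,263.7
volume = 21,840 + 34,630 + 36,530 = 93,000 m³
S = 4,137,263.7 / 93,000 = 44.4867 g/kg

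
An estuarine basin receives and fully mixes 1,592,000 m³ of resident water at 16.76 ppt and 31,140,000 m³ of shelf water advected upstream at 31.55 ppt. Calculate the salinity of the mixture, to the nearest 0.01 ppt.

30.83 ppt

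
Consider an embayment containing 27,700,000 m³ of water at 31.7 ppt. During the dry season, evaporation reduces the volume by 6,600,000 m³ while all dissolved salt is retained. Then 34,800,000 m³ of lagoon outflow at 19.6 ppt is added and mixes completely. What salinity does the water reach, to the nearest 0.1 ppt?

After evaporation: salt = 27,700,000×31.7 = 878,090,000; volume = 27,700,000 − 6,600,000 = 21,100,000 m³
After mixing: salt = 878,090,000 + 34,800,000×19.6 = 1,560,170,000; volume = 21,100,000 + 34,800,000 = 55,900,000 m³
S = 1,560,170,000 / 55,900,000 = 27.91 ppt

27.9 ppt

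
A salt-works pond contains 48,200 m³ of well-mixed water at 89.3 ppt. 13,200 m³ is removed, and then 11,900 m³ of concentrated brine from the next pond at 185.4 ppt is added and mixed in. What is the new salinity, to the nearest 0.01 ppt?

113.68 ppt

Remaining after removal: 35,000 m³ at 89.3 ppt (salt = 3,125,500)
After addition: salt = 3,125,500 + 11,900×185.4 = 5,331,760; volume = 46,900 m³
S = 5,331,760 / 46,900 = 113.6836 ppt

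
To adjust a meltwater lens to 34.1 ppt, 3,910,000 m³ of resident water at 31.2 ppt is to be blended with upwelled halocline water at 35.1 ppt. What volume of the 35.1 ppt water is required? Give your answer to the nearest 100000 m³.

11300000 m³

Salt balance: 3,910,000×31.2 + V×35.1 = (3,910,000+V)×34.1
121,992,000 + 35.1V = 133,331,000 + 34.1V
11,339,000 = 1V
V = 11,339,000 m³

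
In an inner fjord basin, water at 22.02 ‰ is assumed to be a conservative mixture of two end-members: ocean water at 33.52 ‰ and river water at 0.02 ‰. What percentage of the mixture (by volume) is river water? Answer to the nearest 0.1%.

34.3%

Let f be the freshwater fraction. Salt balance per unit volume:
f×0.02 + (1−f)×33.52 = 22.02
f = (33.52 − 22.02) / (33.52 − 0.02) = 11.5/33.5 = 0.3433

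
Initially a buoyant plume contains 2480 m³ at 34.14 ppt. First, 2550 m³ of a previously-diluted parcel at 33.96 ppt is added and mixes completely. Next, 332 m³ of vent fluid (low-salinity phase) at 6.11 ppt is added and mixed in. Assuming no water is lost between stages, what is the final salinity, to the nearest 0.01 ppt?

Mass of salt is conserved:
Initial salt = 2,480×34.14 = 84,667.2
After stage 1: salt = 84,667.2 + 2,550×33.96 = 171,265.2; volume = 5,030 m³; S = 34.049 ppt
After stage 2: salt = 171,265.2 + 332×6.11 = 173,293.72; volume = 5,362 m³
S = 173,293.72 / 5,362 = 32.3189 ppt

32.32 ppt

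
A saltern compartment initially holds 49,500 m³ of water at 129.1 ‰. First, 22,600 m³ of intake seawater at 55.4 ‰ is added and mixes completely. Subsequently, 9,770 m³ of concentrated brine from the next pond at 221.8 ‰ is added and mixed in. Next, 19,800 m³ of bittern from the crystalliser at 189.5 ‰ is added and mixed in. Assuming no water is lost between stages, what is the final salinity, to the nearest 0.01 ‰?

133.39 ‰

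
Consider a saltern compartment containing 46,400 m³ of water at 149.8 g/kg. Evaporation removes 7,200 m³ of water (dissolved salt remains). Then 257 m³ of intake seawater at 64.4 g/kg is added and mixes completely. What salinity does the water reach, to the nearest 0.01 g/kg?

176.58 g/kg

After evaporation: salt = 46,400×149.8 = 6,950,720; volume = 46,400 − 7,200 = 39,200 m³
After mixing: salt = 6,950,720 + 257×64.4 = 6,967,270.8; volume = 39,200 + 257 = 39,457 m³
S = 6,967,270.8 / 39,457 = 176.5788 g/kg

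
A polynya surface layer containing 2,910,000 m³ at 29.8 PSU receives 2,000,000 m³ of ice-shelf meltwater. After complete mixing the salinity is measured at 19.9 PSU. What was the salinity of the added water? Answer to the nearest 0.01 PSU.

5.50 PSU

Salt balance: 2,910,000×29.8 + 2,000,000×S = 4,910,000×19.9
86,718,000 + 2,000,000·S = 97,709,000
S = (97,709,000 − 86,718,000) / 2,000,000 = 5.4955 PSU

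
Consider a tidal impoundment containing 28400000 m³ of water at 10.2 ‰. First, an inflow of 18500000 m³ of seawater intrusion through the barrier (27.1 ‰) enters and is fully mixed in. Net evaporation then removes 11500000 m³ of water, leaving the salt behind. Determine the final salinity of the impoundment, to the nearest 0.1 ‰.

22.3 ‰

After mixing: salt = 28,400,000×10.2 + 18,500,000×27.1 = 791,030,000; volume = 46,900,000 m³
After evaporation: salt unchanged = 791,030,000; volume = 46,900,000 − 11,500,000 = 35,400,000 m³
S = 791,030,000 / 35,400,000 = 22.3455 ‰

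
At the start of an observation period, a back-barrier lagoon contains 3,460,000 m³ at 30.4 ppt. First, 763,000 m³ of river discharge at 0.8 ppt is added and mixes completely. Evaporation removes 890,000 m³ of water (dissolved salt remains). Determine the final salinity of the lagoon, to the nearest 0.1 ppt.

31.7 ppt

After mixing: salt = 3,460,000×30.4 + 763,000×0.8 = 105,794,400; volume = 4,223,000 m³
After evaporation: salt unchanged = 105,794,400; volume = 4,223,000 − 890,000 = 3,333,000 m³
S = 105,794,400 / 3,333,000 = 31.7415 ppt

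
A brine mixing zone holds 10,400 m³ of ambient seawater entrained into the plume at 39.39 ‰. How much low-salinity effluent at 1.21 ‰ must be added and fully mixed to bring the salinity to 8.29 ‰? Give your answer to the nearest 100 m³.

Salt balance: 10,400×39.39 + V×1.21 = (10,400+V)×8.29
409,656 + 1.21V = 86,216 + 8.29V
323,440 = 7.08V
V = 45,683.62 m³

45700 m³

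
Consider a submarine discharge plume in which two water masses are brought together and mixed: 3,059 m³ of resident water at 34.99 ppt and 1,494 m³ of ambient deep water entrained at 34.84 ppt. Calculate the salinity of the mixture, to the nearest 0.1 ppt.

34.9 ppt

By conservation of dissolved salt,
salt = 3,059×34.99 + 1,494×34.84 = 107,034.41 + 52,050.96 = 159,085.37
volume = 3,059 + 1,494 = 4,553 m³
S = 159,085.37 / 4,553 = 34.941 ppt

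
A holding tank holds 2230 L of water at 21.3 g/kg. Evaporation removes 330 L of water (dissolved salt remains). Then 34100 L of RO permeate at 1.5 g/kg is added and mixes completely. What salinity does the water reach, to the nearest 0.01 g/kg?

2.74 g/kg

After evaporation: salt = 2,230×21.3 = 47,499; volume = 2,230 − 330 = 1,900 L
After mixing: salt = 47,499 + 34,100×1.5 = 98,649; volume = 1,900 + 34,100 = 36,000 L
S = 98,649 / 36,000 = 2.7403 g/kg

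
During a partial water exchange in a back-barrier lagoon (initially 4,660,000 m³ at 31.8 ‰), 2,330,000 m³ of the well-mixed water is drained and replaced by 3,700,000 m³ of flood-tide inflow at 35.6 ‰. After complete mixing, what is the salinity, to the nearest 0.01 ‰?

34.13 ‰

Remaining after removal: 2,330,000 m³ at 31.8 ‰ (salt = 74,094,000)
After addition: salt = 74,094,000 + 3,700,000×35.6 = 205,814,000; volume = 6,030,000 m³
S = 205,814,000 / 6,030,000 = 34.1317 ‰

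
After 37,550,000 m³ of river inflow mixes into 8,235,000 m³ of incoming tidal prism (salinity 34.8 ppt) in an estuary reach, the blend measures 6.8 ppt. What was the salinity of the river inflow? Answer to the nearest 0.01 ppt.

0.66 ppt

Salt balance: 8,235,000×34.8 + 37,550,000×S = 45,785,000×6.8
286,578,000 + 37,550,000·S = 311,338,000
S = (311,338,000 − 286,578,000) / 37,550,000 = 0.6594 ppt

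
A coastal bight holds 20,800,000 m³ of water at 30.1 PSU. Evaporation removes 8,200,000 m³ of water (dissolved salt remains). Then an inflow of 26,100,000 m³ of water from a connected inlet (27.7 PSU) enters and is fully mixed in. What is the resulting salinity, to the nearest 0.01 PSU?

After evaporation: salt = 20,800,000×30.1 = 626,080,000; volume = 20,800,000 − 8,200,000 = 12,600,000 m³
After mixing: salt = 626,080,000 + 26,100,000×27.7 = 1,349,050,000; volume = 12,600,000 + 26,100,000 = 38,700,000 m³
S = 1,349,050,000 / 38,700,000 = 34.8592 PSU

34.86 PSU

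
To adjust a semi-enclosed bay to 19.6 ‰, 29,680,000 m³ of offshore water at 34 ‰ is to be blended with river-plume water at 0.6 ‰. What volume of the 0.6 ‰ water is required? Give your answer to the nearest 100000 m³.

22500000 m³

Salt balance: 29,680,000×34 + V×0.6 = (29,680,000+V)×19.6
1,009,120,000 + 0.6V = 581,728,000 + 19.6V
427,392,000 = 19V
V = 22,494,315.79 m³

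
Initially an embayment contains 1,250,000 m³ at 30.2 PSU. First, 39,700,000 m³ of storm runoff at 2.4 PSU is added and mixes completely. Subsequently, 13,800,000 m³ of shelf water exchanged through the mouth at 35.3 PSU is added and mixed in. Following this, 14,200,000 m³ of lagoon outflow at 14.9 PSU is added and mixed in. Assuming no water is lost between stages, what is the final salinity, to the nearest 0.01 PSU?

12.06 PSU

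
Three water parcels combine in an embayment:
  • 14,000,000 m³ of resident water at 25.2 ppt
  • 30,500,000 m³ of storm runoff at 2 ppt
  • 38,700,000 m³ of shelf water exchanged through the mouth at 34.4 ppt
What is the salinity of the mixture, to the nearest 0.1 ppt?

21.0 ppt

By conservation of dissolved salt,
salt = 14,000,000×25.2 + 30,500,000×2 + 38,700,000×34.4 = 352,800,000 + 61,000,000 + 1,331,280,000 = 1,745,080,000
volume = 14,000,000 + 30,500,000 + 38,700,000 = 83,200,000 m³
S = 1,745,080,000 / 83,200,000 = 20.975 ppt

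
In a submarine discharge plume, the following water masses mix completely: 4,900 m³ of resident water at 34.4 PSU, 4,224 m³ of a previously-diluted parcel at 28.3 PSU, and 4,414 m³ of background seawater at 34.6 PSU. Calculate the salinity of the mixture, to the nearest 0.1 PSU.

32.6 PSU

Weighted by volume,
salt = 4,900×34.4 + 4,224×28.3 + 4,414×34.6 = 168,560 + 119,539.2 + 152,724.4 = 440,823.6
volume = 4,900 + 4,224 + 4,414 = 13,538 m³
S = 440,823.6 / 13,538 = 32.562 PSU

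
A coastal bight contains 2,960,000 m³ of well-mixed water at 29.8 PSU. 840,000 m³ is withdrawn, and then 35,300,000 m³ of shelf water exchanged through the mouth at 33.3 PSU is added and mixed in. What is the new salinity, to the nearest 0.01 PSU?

Remaining after removal: 2,120,000 m³ at 29.8 PSU (salt = 63,176,000)
After addition: salt = 63,176,000 + 35,300,000×33.3 = 1,238,666,000; volume = 37,420,000 m³
S = 1,238,666,000 / 37,420,000 = 33.1017 PSU

33.10 PSU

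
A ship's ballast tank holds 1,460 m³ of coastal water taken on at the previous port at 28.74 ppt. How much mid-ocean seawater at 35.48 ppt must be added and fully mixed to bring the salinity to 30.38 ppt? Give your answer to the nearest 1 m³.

469 m³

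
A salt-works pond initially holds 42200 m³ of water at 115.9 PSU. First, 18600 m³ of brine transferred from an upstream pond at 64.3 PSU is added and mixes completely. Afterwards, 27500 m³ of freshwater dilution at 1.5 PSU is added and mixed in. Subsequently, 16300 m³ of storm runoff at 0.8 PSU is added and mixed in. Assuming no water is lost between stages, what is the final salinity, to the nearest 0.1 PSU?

Weighted by volume,
Initial salt = 42,200×115.9 = 4,890,980
After stage 1: salt = 4,890,980 + 18,600×64.3 = 6,086,960; volume = 60,800 m³; S = 100.114 PSU
After stage 2: salt = 6,086,960 + 27,500×1.5 = 6,128,210; volume = 88,300 m³; S = 69.402 PSU
After stage 3: salt = 6,128,210 + 16,300×0.8 = 6,141,250; volume = 104,600 m³
S = 6,141,250 / 104,600 = 58.7118 PSU

58.7 PSU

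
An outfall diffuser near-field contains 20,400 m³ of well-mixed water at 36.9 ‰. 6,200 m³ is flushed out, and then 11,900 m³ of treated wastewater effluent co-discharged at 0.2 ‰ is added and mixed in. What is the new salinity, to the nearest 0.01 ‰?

Remaining after removal: 14,200 m³ at 36.9 ‰ (salt = 523,980)
After addition: salt = 523,980 + 11,900×0.2 = 526,360; volume = 26,100 m³
S = 526,360 / 26,100 = 20.167 ‰

20.17 ‰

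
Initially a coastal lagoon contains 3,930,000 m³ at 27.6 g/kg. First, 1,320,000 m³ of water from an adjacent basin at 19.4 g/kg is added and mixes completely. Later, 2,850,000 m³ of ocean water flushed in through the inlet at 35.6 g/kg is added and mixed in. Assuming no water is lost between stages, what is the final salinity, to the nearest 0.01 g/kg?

Weighted by volume,
Initial salt = 3,930,000×27.6 = 108,468,000
After stage 1: salt = 108,468,000 + 1,320,000×19.4 = 134,076,000; volume = 5,250,000 m³; S = 25.538 g/kg
After stage 2: salt = 134,076,000 + 2,850,000×35.6 = 235,536,000; volume = 8,100,000 m³
S = 235,536,000 / 8,100,000 = 29.0785 g/kg

29.08 g/kg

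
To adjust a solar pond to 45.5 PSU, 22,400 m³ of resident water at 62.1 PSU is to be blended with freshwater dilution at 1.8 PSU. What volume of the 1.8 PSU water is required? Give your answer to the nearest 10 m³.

8510 m³

Salt balance: 22,400×62.1 + V×1.8 = (22,400+V)×45.5
1,391,040 + 1.8V = 1,019,200 + 45.5V
371,840 = 43.7V
V = 8,508.92 m³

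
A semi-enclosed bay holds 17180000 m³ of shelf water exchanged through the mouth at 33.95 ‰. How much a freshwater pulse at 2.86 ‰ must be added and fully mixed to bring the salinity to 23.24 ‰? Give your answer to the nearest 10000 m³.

Salt balance: 17,180,000×33.95 + V×2.86 = (17,180,000+V)×23.24
583,261,000 + 2.86V = 399,263,200 + 23.24V
183,997,800 = 20.38V
V = 9,028,351.32 m³

9030000 m³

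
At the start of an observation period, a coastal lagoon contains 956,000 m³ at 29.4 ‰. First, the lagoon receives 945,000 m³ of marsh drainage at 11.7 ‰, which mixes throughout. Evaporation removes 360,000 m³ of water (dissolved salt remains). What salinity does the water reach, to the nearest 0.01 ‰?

25.41 ‰

After mixing: salt = 956,000×29.4 + 945,000×11.7 = 39,162,900; volume = 1,901,000 m³
After evaporation: salt unchanged = 39,162,900; volume = 1,901,000 − 360,000 = 1,541,000 m³
S = 39,162,900 / 1,541,000 = 25.414 ‰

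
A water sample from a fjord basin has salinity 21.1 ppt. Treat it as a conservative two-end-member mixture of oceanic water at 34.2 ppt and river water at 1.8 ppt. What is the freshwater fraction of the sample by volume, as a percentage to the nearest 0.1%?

40.4%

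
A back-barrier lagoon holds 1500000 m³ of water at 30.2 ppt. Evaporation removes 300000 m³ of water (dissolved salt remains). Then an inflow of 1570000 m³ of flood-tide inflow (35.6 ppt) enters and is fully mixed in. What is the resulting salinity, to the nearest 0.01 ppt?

After evaporation: salt = 1,500,000×30.2 = 45,300,000; volume = 1,500,000 − 300,000 = 1,200,000 m³
After mixing: salt = 45,300,000 + 1,570,000×35.6 = 101,192,000; volume = 1,200,000 + 1,570,000 = 2,770,000 m³
S = 101,192,000 / 2,770,000 = 36.5314 ppt

36.53 ppt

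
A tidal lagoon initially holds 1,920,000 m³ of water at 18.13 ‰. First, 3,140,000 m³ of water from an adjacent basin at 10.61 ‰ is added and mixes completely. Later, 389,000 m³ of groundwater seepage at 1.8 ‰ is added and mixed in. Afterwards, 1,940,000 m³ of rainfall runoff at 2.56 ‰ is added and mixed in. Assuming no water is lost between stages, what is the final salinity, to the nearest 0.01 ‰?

By conservation of dissolved salt,
Initial salt = 1,920,000×18.13 = 34,809,600
After stage 1: salt = 34,809,600 + 3,140,000×10.61 = 68,125,000; volume = 5,060,000 m³; S = 13.463 ‰
After stage 2: salt = 68,125,000 + 389,000×1.8 = 68,825,200; volume = 5,449,000 m³; S = 12.631 ‰
After stage 3: salt = 68,825,200 + 1,940,000×2.56 = 73,791,600; volume = 7,389,000 m³
S = 73,791,600 / 7,389,000 = 9.9867 ‰

9.99 ‰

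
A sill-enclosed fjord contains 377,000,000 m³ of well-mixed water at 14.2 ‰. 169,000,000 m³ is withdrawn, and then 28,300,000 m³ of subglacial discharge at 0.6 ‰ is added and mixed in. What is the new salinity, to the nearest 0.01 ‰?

Remaining after removal: 208,000,000 m³ at 14.2 ‰ (salt = 2,953,600,000)
After addition: salt = 2,953,600,000 + 28,300,000×0.6 = 2,970,580,000; volume = 236,300,000 m³
S = 2,970,580,000 / 236,300,000 = 12.5712 ‰

12.57 ‰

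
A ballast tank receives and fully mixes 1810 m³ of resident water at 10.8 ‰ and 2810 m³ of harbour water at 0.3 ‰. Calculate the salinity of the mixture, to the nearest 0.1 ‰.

4.4 ‰

Mass of salt is conserved:
salt = 1,810×10.8 + 2,810×0.3 = 19,548 + 843 = 20,391
volume = 1,810 + 2,810 = 4,620 m³
S = 20,391 / 4,620 = 4.414 ‰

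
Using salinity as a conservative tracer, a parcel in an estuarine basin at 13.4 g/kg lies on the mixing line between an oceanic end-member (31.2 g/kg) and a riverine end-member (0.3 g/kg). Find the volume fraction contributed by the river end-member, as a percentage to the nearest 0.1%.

57.6%

Let f be the freshwater fraction. Salt balance per unit volume:
f×0.3 + (1−f)×31.2 = 13.4
f = (31.2 − 13.4) / (31.2 − 0.3) = 17.8/30.9 = 0.5761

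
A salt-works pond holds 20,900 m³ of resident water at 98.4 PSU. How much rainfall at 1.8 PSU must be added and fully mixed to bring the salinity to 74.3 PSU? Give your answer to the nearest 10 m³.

Salt balance: 20,900×98.4 + V×1.8 = (20,900+V)×74.3
2,056,560 + 1.8V = 1,552,870 + 74.3V
503,690 = 72.5V
V = 6,947.45 m³

6950 m³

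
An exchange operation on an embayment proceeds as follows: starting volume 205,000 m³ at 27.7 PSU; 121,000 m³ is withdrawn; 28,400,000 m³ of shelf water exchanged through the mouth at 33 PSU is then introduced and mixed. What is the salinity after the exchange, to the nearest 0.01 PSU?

32.98 PSU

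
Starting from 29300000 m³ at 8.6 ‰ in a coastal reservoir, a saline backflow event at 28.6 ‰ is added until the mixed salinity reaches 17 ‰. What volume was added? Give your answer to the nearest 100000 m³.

21200000 m³

Salt balance: 29,300,000×8.6 + V×28.6 = (29,300,000+V)×17
251,980,000 + 28.6V = 498,100,000 + 17V
246,120,000 = 11.6V
V = 21,217,241.38 m³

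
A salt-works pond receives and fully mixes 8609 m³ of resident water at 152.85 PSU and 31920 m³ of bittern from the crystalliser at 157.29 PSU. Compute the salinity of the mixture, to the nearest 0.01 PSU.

156.35 PSU

Weighted by volume,
salt = 8,609×152.85 + 31,920×157.29 = 1,315,885.65 + 5,020,696.8 = 6,336,582.45
volume = 8,609 + 31,920 = 40,529 m³
S = 6,336,582.45 / 40,529 = 156.3469 PSU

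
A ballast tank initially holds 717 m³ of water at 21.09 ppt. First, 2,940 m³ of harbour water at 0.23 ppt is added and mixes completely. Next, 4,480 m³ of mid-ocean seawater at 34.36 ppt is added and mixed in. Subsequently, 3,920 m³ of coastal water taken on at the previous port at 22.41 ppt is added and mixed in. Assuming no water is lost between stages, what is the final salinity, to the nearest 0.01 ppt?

Salt balance:
Initial salt = 717×21.09 = 15,121.53
After stage 1: salt = 15,121.53 + 2,940×0.23 = 15,797.73; volume = 3,657 m³; S = 4.32 ppt
After stage 2: salt = 15,797.73 + 4,480×34.36 = 169,730.53; volume = 8,137 m³; S = 20.859 ppt
After stage 3: salt = 169,730.53 + 3,920×22.41 = 257,577.73; volume = 12,057 m³
S = 257,577.73 / 12,057 = 21.3633 ppt

21.36 ppt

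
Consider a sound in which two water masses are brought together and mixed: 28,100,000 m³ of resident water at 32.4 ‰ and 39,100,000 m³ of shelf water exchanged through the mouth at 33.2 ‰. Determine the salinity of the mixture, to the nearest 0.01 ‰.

32.87 ‰

Total salt / total volume:
salt = 28,100,000×32.4 + 39,100,000×33.2 = 910,440,000 + 1,298,120,000 = 2,208,560,000
volume = 28,100,000 + 39,100,000 = 67,200,000 m³
S = 2,208,560,000 / 67,200,000 = 32.8655 ‰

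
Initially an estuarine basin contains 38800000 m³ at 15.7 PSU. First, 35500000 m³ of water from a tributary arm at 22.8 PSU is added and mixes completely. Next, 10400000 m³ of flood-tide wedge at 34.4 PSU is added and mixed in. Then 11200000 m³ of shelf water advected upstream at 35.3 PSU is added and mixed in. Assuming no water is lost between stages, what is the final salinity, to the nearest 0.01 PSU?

Weighted by volume,
Initial salt = 38,800,000×15.7 = 609,160,000
After stage 1: salt = 609,160,000 + 35,500,000×22.8 = 1,418,560,000; volume = 74,300,000 m³; S = 19.092 PSU
After stage 2: salt = 1,418,560,000 + 10,400,000×34.4 = 1,776,320,000; volume = 84,700,000 m³; S = 20.972 PSU
After stage 3: salt = 1,776,320,000 + 11,200,000×35.3 = 2,171,680,000; volume = 95,900,000 m³
S = 2,171,680,000 / 95,900,000 = 22.6453 PSU

22.65 PSU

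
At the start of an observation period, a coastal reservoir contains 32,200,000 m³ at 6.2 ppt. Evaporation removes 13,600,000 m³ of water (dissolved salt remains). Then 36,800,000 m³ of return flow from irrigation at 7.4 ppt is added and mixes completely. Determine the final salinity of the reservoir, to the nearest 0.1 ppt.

After evaporation: salt = 32,200,000×6.2 = 199,640,000; volume = 32,200,000 − 13,600,000 = 18,600,000 m³
After mixing: salt = 199,640,000 + 36,800,000×7.4 = 471,960,000; volume = 18,600,000 + 36,800,000 = 55,400,000 m³
S = 471,960,000 / 55,400,000 = 8.5191 ppt

8.5 ppt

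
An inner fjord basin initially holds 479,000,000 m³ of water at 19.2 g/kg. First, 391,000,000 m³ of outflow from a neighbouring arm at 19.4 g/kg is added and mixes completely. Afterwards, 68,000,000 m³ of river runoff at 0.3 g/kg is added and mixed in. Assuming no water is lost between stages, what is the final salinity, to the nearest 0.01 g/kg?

17.91 g/kg

Weighted by volume,
Initial salt = 479,000,000×19.2 = 9,196,800,000
After stage 1: salt = 9,196,800,000 + 391,000,000×19.4 = 16,782,200,000; volume = 870,000,000 m³; S = 19.29 g/kg
After stage 2: salt = 16,782,200,000 + 68,000,000×0.3 = 16,802,600,000; volume = 938,000,000 m³
S = 16,802,600,000 / 938,000,000 = 17.9132 g/kg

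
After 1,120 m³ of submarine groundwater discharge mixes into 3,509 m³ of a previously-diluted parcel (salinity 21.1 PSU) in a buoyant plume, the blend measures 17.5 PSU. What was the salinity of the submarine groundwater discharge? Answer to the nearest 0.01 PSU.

6.22 PSU

Salt balance: 3,509×21.1 + 1,120×S = 4,629×17.5
74,039.9 + 1,120·S = 81,007.5
S = (81,007.5 − 74,039.9) / 1,120 = 6.2211 PSU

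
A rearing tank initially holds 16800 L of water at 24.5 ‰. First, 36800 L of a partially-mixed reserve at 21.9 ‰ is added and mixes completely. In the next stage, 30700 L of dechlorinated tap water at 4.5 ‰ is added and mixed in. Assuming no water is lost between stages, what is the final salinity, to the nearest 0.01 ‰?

Salt balance:
Initial salt = 16,800×24.5 = 411,600
After stage 1: salt = 411,600 + 36,800×21.9 = 1,217,520; volume = 53,600 L; S = 22.715 ‰
After stage 2: salt = 1,217,520 + 30,700×4.5 = 1,355,670; volume = 84,300 L
S = 1,355,670 / 84,300 = 16.0815 ‰

16.08 ‰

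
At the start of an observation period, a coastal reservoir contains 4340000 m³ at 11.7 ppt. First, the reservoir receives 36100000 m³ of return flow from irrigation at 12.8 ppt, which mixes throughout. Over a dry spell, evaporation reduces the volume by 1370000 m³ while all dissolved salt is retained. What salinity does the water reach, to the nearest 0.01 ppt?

13.13 ppt

After mixing: salt = 4,340,000×11.7 + 36,100,000×12.8 = 512,858,000; volume = 40,440,000 m³
After evaporation: salt unchanged = 512,858,000; volume = 40,440,000 − 1,370,000 = 39,070,000 m³
S = 512,858,000 / 39,070,000 = 13.1266 ppt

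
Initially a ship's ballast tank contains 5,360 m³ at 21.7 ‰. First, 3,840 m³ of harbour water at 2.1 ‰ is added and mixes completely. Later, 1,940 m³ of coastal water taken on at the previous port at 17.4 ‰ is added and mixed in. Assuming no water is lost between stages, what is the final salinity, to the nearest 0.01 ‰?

14.19 ‰

Total salt / total volume:
Initial salt = 5,360×21.7 = 116,312
After stage 1: salt = 116,312 + 3,840×2.1 = 124,376; volume = 9,200 m³; S = 13.519 ‰
After stage 2: salt = 124,376 + 1,940×17.4 = 158,132; volume = 11,140 m³
S = 158,132 / 11,140 = 14.195 ‰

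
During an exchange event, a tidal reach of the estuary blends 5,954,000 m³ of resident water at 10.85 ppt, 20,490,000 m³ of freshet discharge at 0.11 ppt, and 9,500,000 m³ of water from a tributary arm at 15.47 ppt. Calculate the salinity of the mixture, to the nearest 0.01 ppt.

5.95 ppt

Conserving salt mass:
salt = 5,954,000×10.85 + 20,490,000×0.11 + 9,500,000×15.47 = 64,600,900 + 2,253,900 + 146,965,000 = 213,819,800
volume = 5,954,000 + 20,490,000 + 9,500,000 = 35,944,000 m³
S = 213,819,800 / 35,944,000 = 5.9487 ppt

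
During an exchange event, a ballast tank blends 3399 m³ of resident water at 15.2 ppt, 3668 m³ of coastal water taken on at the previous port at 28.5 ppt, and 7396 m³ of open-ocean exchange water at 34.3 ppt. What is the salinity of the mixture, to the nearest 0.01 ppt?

Total salt / total volume:
salt = 3,399×15.2 + 3,668×28.5 + 7,396×34.3 = 51,664.8 + 104,538 + 253,682.8 = 409,885.6
volume = 3,399 + 3,668 + 7,396 = 14,463 m³
S = 409,885.6 / 14,463 = 28.3403 ppt

28.34 ppt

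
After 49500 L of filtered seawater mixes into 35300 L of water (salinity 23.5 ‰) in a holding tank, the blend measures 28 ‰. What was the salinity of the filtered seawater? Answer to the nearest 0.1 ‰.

Salt balance: 35,300×23.5 + 49,500×S = 84,800×28
829,550 + 49,500·S = 2,374,400
S = (2,374,400 − 829,550) / 49,500 = 31.2091 ‰

31.2 ‰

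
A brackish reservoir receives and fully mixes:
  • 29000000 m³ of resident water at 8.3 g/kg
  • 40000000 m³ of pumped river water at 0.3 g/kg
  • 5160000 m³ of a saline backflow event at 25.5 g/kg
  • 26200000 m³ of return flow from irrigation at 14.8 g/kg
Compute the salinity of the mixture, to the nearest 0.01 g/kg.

7.69 g/kg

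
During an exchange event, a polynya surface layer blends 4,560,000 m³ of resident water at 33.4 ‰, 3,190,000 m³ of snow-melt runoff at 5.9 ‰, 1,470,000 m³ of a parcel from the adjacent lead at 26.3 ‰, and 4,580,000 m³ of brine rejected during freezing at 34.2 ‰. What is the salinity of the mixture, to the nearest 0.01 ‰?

26.55 ‰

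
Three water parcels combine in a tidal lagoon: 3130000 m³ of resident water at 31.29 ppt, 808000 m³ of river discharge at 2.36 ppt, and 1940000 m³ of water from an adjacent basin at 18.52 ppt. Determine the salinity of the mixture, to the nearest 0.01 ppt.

23.10 ppt

Total salt / total volume:
salt = 3,130,000×31.29 + 808,000×2.36 + 1,940,000×18.52 = 97,937,700 + 1,906,880 + 35,928,800 = 135,773,380
volume = 3,130,000 + 808,000 + 1,940,000 = 5,878,000 m³
S = 135,773,380 / 5,878,000 = 23.0986 ppt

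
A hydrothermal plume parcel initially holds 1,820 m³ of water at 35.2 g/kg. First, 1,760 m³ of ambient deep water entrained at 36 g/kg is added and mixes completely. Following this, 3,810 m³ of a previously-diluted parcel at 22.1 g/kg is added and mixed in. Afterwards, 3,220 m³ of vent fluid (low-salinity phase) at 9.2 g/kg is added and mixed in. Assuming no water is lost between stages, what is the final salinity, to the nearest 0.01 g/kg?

22.74 g/kg

Total salt / total volume:
Initial salt = 1,820×35.2 = 64,064
After stage 1: salt = 64,064 + 1,760×36 = 127,424; volume = 3,580 m³; S = 35.593 g/kg
After stage 2: salt = 127,424 + 3,810×22.1 = 211,625; volume = 7,390 m³; S = 28.637 g/kg
After stage 3: salt = 211,625 + 3,220×9.2 = 241,249; volume = 10,610 m³
S = 241,249 / 10,610 = 22.7379 g/kg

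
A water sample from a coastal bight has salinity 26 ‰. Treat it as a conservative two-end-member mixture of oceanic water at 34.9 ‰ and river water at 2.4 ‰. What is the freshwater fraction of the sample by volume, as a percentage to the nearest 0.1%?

Let f be the freshwater fraction. Salt balance per unit volume:
f×2.4 + (1−f)×34.9 = 26
f = (34.9 − 26) / (34.9 − 2.4) = 8.9/32.5 = 0.2738

27.4%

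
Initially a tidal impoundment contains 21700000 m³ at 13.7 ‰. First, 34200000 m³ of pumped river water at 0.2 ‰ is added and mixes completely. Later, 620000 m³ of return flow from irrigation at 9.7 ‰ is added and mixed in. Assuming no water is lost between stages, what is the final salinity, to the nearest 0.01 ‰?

By conservation of dissolved salt,
Initial salt = 21,700,000×13.7 = 297,290,000
After stage 1: salt = 297,290,000 + 34,200,000×0.2 = 304,130,000; volume = 55,900,000 m³; S = 5.441 ‰
After stage 2: salt = 304,130,000 + 620,000×9.7 = 310,144,000; volume = 56,520,000 m³
S = 310,144,000 / 56,520,000 = 5.4873 ‰

5.49 ‰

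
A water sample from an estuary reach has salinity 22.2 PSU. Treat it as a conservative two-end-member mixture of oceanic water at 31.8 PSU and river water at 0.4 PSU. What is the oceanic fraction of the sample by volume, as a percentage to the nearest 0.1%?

Let g be the oceanic fraction. Salt balance per unit volume:
g×31.8 + (1−g)×0.4 = 22.2
g = (22.2 − 0.4) / (31.8 − 0.4) = 21.8/31.4 = 0.6943

69.4%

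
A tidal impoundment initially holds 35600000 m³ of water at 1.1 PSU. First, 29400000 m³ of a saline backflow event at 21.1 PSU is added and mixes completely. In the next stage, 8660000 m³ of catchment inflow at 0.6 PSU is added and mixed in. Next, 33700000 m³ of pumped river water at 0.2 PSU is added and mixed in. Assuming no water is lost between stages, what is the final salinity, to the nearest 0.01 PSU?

6.25 PSU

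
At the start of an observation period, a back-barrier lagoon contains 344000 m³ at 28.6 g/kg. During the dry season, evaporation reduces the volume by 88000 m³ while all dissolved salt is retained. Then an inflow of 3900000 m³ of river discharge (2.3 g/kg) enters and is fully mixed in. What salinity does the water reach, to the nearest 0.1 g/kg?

4.5 g/kg

After evaporation: salt = 344,000×28.6 = 9,838,400; volume = 344,000 − 88,000 = 256,000 m³
After mixing: salt = 9,838,400 + 3,900,000×2.3 = 18,808,400; volume = 256,000 + 3,900,000 = 4,156,000 m³
S = 18,808,400 / 4,156,000 = 4.5256 g/kg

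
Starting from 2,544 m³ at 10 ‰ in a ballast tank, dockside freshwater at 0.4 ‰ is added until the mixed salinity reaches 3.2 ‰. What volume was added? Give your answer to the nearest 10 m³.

6180 m³

Salt balance: 2,544×10 + V×0.4 = (2,544+V)×3.2
25,440 + 0.4V = 8,140.8 + 3.2V
17,299.2 = 2.8V
V = 6,178.29 m³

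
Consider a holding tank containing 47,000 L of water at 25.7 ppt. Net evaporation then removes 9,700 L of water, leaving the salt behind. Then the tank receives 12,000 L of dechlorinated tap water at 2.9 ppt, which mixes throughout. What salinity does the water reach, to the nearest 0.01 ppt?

25.21 ppt

After evaporation: salt = 47,000×25.7 = 1,207,900; volume = 47,000 − 9,700 = 37,300 L
After mixing: salt = 1,207,900 + 12,000×2.9 = 1,242,700; volume = 37,300 + 12,000 = 49,300 L
S = 1,242,700 / 49,300 = 25.2069 ppt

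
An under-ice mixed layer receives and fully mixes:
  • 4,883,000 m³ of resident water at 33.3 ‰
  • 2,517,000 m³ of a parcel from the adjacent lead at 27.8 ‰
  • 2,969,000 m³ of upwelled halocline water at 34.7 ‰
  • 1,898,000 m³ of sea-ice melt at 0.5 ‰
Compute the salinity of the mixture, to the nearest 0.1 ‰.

Salt balance:
salt = 4,883,000×33.3 + 2,517,000×27.8 + 2,969,000×34.7 + 1,898,000×0.5 = 162,603,900 + 69,972,600 + 103,024,300 + 949,000 = 336,549,800
volume = 4,883,000 + 2,517,000 + 2,969,000 + 1,898,000 = 12,267,000 m³
S = 336,549,800 / 12,267,000 = 27.435 ‰

27.4 ‰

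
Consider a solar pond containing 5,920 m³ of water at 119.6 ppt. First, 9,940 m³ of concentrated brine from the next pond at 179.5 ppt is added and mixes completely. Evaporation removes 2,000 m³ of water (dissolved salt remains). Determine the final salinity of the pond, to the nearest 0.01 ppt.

After mixing: salt = 5,920×119.6 + 9,940×179.5 = 2,492,262; volume = 15,860 m³
After evaporation: salt unchanged = 2,492,262; volume = 15,860 − 2,000 = 13,860 m³
S = 2,492,262 / 13,860 = 179.8169 ppt

179.82 ppt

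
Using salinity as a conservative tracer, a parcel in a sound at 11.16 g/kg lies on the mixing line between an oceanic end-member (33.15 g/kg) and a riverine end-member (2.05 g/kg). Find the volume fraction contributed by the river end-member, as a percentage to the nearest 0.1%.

Let f be the freshwater fraction. Salt balance per unit volume:
f×2.05 + (1−f)×33.15 = 11.16
f = (33.15 − 11.16) / (33.15 − 2.05) = 21.99/31.1 = 0.7071

70.7%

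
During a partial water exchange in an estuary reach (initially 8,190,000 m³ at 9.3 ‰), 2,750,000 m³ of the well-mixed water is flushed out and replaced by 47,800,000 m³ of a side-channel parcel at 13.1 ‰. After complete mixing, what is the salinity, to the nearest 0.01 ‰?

12.71 ‰

Remaining after removal: 5,440,000 m³ at 9.3 ‰ (salt = 50,592,000)
After addition: salt = 50,592,000 + 47,800,000×13.1 = 676,772,000; volume = 53,240,000 m³
S = 676,772,000 / 53,240,000 = 12.7117 ‰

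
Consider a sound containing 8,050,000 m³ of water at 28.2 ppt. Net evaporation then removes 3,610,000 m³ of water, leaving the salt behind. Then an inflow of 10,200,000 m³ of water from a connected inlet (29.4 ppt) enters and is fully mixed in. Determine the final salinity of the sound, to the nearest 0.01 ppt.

After evaporation: salt = 8,050,000×28.2 = 227,010,000; volume = 8,050,000 − 3,610,000 = 4,440,000 m³
After mixing: salt = 227,010,000 + 10,200,000×29.4 = 526,890,000; volume = 4,440,000 + 10,200,000 = 14,640,000 m³
S = 526,890,000 / 14,640,000 = 35.9898 ppt

35.99 ppt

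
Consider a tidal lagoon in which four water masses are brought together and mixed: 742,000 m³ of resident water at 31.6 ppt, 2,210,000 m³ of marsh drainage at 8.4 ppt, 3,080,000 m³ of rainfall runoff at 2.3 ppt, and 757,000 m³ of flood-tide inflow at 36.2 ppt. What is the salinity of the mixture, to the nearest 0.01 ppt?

Total salt / total volume:
salt = 742,000×31.6 + 2,210,000×8.4 + 3,080,000×2.3 + 757,000×36.2 = 23,447,200 + 18,564,000 + 7,084,000 + 27,403,400 = 76,498,600
volume = 742,000 + 2,210,000 + 3,080,000 + 757,000 = 6,789,000 m³
S = 76,498,600 / 6,789,000 = 11.268 ppt

11.27 ppt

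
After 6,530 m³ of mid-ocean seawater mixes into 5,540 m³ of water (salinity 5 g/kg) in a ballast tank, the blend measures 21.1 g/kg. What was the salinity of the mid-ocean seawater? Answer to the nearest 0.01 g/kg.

Salt balance: 5,540×5 + 6,530×S = 12,070×21.1
27,700 + 6,530·S = 254,677
S = (254,677 − 27,700) / 6,530 = 34.7591 g/kg

34.76 g/kg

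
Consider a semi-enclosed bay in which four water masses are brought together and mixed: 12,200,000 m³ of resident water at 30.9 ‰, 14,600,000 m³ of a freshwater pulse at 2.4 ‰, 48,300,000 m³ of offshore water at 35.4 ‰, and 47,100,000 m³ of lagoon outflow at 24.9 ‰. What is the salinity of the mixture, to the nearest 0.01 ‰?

By conservation of dissolved salt,
salt = 12,200,000×30.9 + 14,600,000×2.4 + 48,300,000×35.4 + 47,100,000×24.9 = 376,980,000 + 35,040,000 + 1,709,820,000 + 1,172,790,000 = 3,294,630,000
volume = 12,200,000 + 14,600,000 + 48,300,000 + 47,100,000 = 122,200,000 m³
S = 3,294,630,000 / 122,200,000 = 26.961 ‰

26.96 ‰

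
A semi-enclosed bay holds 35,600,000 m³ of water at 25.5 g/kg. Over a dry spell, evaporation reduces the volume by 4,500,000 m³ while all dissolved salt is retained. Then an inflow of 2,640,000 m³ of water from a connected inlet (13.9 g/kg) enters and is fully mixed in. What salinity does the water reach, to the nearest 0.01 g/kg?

After evaporation: salt = 35,600,000×25.5 = 907,800,000; volume = 35,600,000 − 4,500,000 = 31,100,000 m³
After mixing: salt = 907,800,000 + 2,640,000×13.9 = 944,496,000; volume = 31,100,000 + 2,640,000 = 33,740,000 m³
S = 944,496,000 / 33,740,000 = 27.9934 g/kg

27.99 g/kg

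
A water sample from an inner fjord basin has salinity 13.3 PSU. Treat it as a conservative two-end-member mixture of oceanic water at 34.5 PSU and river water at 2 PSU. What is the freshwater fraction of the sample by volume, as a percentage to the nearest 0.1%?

Let f be the freshwater fraction. Salt balance per unit volume:
f×2 + (1−f)×34.5 = 13.3
f = (34.5 − 13.3) / (34.5 − 2) = 21.2/32.5 = 0.6523

65.2%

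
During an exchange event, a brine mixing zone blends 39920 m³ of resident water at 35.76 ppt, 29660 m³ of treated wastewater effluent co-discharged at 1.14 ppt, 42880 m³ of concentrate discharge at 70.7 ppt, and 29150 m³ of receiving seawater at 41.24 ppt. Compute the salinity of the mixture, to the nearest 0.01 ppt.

40.22 ppt

Weighted by volume,
salt = 39,920×35.76 + 29,660×1.14 + 42,880×70.7 + 29,150×41.24 = 1,427,539.2 + 33,812.4 + 3,031,616 + 1,202,146 = 5,695,113.6
volume = 39,920 + 29,660 + 42,880 + 29,150 = 141,610 m³
S = 5,695,113.6 / 141,610 = 40.2169 ppt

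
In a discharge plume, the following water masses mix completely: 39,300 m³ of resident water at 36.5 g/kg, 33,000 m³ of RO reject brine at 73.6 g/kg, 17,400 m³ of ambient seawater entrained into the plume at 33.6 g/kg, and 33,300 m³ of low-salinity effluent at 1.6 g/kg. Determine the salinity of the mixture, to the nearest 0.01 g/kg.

Conserving salt mass:
salt = 39,300×36.5 + 33,000×73.6 + 17,400×33.6 + 33,300×1.6 = 1,434,450 + 2,428,800 + 584,640 + 53,280 = 4,501,170
volume = 39,300 + 33,000 + 17,400 + 33,300 = 123,000 m³
S = 4,501,170 / 123,000 = 36.5949 g/kg

36.59 g/kg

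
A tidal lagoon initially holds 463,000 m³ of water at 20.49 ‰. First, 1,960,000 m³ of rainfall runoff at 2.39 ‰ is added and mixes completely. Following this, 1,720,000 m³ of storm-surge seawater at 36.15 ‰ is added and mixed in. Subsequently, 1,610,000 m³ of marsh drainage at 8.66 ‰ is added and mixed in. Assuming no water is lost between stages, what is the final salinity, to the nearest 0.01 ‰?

Mass of salt is conserved:
Initial salt = 463,000×20.49 = 9,486,870
After stage 1: salt = 9,486,870 + 1,960,000×2.39 = 14,171,270; volume = 2,423,000 m³; S = 5.849 ‰
After stage 2: salt = 14,171,270 + 1,720,000×36.15 = 76,349,270; volume = 4,143,000 m³; S = 18.428 ‰
After stage 3: salt = 76,349,270 + 1,610,000×8.66 = 90,291,870; volume = 5,753,000 m³
S = 90,291,870 / 5,753,000 = 15.6947 ‰

15.69 ‰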